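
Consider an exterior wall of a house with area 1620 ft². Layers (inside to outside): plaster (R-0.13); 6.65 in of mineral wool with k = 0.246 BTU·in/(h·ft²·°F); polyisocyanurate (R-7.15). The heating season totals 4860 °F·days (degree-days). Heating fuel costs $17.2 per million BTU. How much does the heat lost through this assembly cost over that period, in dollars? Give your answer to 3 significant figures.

94.7 dollars

6.65/0.246 = 27.03
R_total = 0.13 + 27.03 + 7.15 = 34.31 ft²·°F·h/BTU
E = A × HDD × 24 / R = 1620 × 4860 × 24 / 34.31 = 5507000 BTU
Cost = 5507000/10⁶ × 17.2 = $94.72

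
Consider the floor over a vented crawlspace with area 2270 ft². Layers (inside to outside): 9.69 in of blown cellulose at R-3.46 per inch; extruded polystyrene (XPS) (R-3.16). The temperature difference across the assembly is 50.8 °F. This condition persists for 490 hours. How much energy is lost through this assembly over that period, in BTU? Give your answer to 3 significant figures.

9.69 × 3.46 = 33.53
R_total = 33.53 + 3.16 = 36.69 ft²·°F·h/BTU
Q = 2270 × 50.8 / 36.69 = 3143 BTU/h
E = 3143 × 490 = 1540000 BTU

1540000 BTU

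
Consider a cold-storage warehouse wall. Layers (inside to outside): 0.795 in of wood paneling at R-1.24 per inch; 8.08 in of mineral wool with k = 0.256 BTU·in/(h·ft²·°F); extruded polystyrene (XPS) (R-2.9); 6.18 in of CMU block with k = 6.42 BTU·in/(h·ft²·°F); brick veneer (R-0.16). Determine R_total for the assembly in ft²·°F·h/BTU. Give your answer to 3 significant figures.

0.795 × 1.24 = 0.9858
8.08/0.256 = 31.56
6.18/6.42 = 0.9626
R_total = 0.9858 + 31.56 + 2.9 + 0.9626 + 0.16 = 36.57 ft²·°F·h/BTU

36.6 ft²·°F·h/BTU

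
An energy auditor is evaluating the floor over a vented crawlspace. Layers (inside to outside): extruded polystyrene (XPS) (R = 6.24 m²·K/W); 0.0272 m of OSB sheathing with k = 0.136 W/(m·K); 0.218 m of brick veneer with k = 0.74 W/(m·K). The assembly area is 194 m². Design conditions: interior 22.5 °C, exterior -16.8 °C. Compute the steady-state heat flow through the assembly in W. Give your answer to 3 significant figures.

1130 W

0.0272/0.136 = 0.2
0.218/0.74 = 0.2946
R_total = 6.24 + 0.2 + 0.2946 = 6.735 m²·K/W
Q = A·ΔT/R = 194 × (22.5 − (-16.8)) / 6.735 = 1132 W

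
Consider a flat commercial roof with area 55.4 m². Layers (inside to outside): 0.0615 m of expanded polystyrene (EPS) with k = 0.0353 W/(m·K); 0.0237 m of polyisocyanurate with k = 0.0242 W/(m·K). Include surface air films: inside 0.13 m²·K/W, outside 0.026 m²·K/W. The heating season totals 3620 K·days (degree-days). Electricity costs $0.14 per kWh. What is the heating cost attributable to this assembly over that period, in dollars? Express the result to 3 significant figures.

234 dollars

0.0615/0.0353 = 1.742
0.0237/0.0242 = 0.9793
R_total = 0.13 + 1.742 + 0.9793 + 0.026 = 2.878 m²·K/W
E = A × HDD × 24 / R / 1000 = 55.4 × 3620 × 24 / 2.878 / 1000 = 1673 kWh
Cost = 1673 × 0.14 = $234.2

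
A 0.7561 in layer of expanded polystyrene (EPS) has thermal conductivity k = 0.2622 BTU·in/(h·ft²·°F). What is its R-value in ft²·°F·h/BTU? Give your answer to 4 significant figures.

2.884 ft²·°F·h/BTU

R = L/k = 0.7561/0.2622 = 2.8837 ft²·°F·h/BTU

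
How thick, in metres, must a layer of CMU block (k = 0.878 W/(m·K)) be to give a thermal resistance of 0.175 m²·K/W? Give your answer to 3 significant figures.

0.154 m

L = R·k = 0.175 × 0.878 = 0.1536 m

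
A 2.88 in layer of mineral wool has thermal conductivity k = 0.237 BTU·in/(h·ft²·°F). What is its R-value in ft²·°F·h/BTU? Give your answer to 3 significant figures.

12.2 ft²·°F·h/BTU

R = L/k = 2.88/0.237 = 12.15 ft²·°F·h/BTU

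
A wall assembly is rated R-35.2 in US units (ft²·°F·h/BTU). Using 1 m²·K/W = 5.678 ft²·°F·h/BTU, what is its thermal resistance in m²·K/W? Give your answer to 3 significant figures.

R_SI = 35.2/5.678 = 6.199

6.20 m²·K/W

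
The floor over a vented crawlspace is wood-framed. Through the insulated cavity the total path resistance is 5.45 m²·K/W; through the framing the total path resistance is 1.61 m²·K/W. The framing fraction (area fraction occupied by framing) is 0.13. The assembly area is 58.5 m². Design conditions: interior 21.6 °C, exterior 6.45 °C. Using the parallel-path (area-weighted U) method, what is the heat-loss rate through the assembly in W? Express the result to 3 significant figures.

213 W

U_eff = 0.87/5.45 + 0.13/1.61 = 0.1596 + 0.08075 = 0.2404
R_eff = 1/U_eff = 4.16 m²·K/W
Q = 58.5 × (21.6 − 6.45) / 4.16 = 213 W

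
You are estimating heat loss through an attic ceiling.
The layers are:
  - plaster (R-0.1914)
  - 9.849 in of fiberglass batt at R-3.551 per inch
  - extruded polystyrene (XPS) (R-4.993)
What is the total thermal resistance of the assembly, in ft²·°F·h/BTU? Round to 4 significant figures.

40.16 ft²·°F·h/BTU

9.849 × 3.551 = 34.974
R_total = 0.1914 + 34.974 + 4.993 = 40.158 ft²·°F·h/BTU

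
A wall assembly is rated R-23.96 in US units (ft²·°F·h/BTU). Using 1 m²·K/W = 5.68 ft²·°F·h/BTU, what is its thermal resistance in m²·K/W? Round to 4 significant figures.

4.218 m²·K/W

R_SI = 23.96/5.68 = 4.2183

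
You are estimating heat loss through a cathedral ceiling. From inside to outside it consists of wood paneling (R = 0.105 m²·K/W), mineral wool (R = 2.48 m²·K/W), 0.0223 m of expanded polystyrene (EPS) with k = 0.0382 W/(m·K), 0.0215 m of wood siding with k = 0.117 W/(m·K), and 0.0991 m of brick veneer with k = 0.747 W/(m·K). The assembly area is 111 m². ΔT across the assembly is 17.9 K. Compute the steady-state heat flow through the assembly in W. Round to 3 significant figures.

570 W

0.0223/0.0382 = 0.5838
0.0215/0.117 = 0.1838
0.0991/0.747 = 0.1327
R_total = 0.105 + 2.48 + 0.5838 + 0.1838 + 0.1327 = 3.485 m²·K/W
Q = A·ΔT/R = 111 × 17.9 / 3.485 = 570.1 W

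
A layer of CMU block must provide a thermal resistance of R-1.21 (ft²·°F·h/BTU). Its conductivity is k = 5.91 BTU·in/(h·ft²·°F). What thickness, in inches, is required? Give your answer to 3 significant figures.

7.15 in

L = R × k = 1.21 × 5.91 = 7.151 in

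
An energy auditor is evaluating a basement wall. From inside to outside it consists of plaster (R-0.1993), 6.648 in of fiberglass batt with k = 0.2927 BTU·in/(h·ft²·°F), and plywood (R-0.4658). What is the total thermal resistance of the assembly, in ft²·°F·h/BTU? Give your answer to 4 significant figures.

6.648/0.2927 = 22.713
R_total = 0.1993 + 22.713 + 0.4658 = 23.378 ft²·°F·h/BTU

23.38 ft²·°F·h/BTU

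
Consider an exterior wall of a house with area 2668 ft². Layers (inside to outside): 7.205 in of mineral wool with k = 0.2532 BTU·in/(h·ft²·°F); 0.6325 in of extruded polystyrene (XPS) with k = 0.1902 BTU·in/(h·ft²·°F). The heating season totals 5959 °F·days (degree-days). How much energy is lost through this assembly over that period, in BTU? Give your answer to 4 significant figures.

7.205/0.2532 = 28.456
0.6325/0.1902 = 3.3254
R_total = 28.456 + 3.3254 = 31.781 ft²·°F·h/BTU
E = A × HDD × 24 / R = 2668 × 5959 × 24 / 31.781 = 12006000 BTU

12010000 BTU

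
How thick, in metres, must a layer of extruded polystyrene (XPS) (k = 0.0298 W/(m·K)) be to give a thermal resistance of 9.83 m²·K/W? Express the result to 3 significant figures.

0.293 m

L = R·k = 9.83 × 0.0298 = 0.2929 m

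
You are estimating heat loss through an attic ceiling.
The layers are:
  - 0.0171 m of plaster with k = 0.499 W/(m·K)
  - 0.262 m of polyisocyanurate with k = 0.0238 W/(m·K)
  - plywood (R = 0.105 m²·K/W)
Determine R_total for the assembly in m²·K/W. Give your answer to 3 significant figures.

0.0171/0.499 = 0.03427
0.262/0.0238 = 11.01
R_total = 0.03427 + 11.01 + 0.105 = 11.15 m²·K/W

11.1 m²·K/W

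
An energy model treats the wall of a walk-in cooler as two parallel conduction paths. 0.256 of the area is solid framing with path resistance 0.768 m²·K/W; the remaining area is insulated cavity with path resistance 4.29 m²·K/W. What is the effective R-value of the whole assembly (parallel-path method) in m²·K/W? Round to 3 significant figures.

U_eff = 0.744/4.29 + 0.256/0.768 = 0.1734 + 0.3333 = 0.5068
R_eff = 1/U_eff = 1.973 m²·K/W

1.97 m²·K/W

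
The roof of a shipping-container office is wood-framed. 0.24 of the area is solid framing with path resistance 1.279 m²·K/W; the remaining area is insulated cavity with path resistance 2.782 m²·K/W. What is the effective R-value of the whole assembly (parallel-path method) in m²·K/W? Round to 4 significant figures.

U_eff = 0.76/2.782 + 0.24/1.279 = 0.27318 + 0.18765 = 0.46083
R_eff = 1/U_eff = 2.17 m²·K/W

2.170 m²·K/W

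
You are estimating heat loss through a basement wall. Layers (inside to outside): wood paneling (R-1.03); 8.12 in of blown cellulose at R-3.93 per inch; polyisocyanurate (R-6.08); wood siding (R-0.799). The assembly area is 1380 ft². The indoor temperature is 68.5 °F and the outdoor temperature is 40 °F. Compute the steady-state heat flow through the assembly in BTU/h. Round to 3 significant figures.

8.12 × 3.93 = 31.91
R_total = 1.03 + 31.91 + 6.08 + 0.799 = 39.82 ft²·°F·h/BTU
Q = A·ΔT/R = 1380 × (68.5 − 40) / 39.82 = 987.7 BTU/h

988 BTU/h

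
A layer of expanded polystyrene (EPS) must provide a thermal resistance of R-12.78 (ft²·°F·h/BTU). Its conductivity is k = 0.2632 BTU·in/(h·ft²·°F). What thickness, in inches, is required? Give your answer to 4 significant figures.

3.364 in

L = R × k = 12.78 × 0.2632 = 3.3637 in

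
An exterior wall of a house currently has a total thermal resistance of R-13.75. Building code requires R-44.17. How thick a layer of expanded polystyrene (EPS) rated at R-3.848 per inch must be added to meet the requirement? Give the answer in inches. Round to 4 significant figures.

7.905 in

ΔR = 44.17 − 13.75 = 30.42 ft²·°F·h/BTU
L = ΔR / (R/in) = 30.42/3.848 = 7.9054 in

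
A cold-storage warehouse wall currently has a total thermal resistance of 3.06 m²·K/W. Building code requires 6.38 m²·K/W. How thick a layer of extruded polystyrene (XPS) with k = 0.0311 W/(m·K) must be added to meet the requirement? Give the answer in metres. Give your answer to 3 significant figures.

ΔR = 6.38 − 3.06 = 3.32 m²·K/W
L = ΔR × k = 3.32 × 0.0311 = 0.1033 m

0.103 m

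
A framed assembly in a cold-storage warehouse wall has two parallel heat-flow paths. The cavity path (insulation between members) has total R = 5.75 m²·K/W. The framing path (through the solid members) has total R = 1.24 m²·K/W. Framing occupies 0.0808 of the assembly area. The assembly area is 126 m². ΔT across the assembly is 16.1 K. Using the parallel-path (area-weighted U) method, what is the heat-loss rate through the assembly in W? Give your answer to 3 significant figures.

U_eff = 0.9192/5.75 + 0.0808/1.24 = 0.1599 + 0.06516 = 0.225
R_eff = 1/U_eff = 4.444 m²·K/W
Q = 126 × 16.1 / 4.444 = 456.5 W

456 W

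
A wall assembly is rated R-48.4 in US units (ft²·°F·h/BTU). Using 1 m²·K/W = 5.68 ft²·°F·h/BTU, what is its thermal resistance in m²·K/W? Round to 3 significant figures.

8.52 m²·K/W

R_SI = 48.4/5.68 = 8.521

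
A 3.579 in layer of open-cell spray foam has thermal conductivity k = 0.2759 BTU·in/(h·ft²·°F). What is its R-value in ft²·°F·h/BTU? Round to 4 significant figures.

R = L/k = 3.579/0.2759 = 12.972 ft²·°F·h/BTU

12.97 ft²·°F·h/BTU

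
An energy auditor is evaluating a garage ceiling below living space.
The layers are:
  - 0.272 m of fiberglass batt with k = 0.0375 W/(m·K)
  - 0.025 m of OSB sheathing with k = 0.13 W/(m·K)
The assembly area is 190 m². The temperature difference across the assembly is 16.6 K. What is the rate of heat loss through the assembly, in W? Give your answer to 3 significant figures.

424 W

0.272/0.0375 = 7.253
0.025/0.13 = 0.1923
R_total = 7.253 + 0.1923 = 7.446 m²·K/W
Q = A·ΔT/R = 190 × 16.6 / 7.446 = 423.6 W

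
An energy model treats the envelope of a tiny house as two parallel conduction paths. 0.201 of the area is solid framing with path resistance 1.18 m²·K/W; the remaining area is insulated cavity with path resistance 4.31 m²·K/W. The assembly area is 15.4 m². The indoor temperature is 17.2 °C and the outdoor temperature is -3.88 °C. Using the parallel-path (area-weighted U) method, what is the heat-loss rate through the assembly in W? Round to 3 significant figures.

115 W

U_eff = 0.799/4.31 + 0.201/1.18 = 0.1854 + 0.1703 = 0.3557
R_eff = 1/U_eff = 2.811 m²·K/W
Q = 15.4 × (17.2 − (-3.88)) / 2.811 = 115.5 W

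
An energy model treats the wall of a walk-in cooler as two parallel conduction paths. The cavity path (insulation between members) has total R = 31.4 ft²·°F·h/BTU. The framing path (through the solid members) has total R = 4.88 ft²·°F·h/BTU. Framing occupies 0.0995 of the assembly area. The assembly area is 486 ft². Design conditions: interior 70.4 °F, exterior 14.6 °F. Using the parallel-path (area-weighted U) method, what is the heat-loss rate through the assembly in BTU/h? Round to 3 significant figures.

U_eff = 0.9005/31.4 + 0.0995/4.88 = 0.02868 + 0.02039 = 0.04907
R_eff = 1/U_eff = 20.38 ft²·°F·h/BTU
Q = 486 × (70.4 − 14.6) / 20.38 = 1331 BTU/h

1330 BTU/h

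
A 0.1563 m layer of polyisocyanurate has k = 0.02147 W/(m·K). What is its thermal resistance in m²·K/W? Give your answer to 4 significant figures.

R = L/k = 0.1563/0.02147 = 7.2799 m²·K/W

7.280 m²·K/W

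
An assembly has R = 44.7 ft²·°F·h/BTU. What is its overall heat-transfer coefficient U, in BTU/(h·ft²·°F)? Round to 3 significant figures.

U = 1/R = 1/44.7 = 0.02237

0.0224 BTU/(h·ft²·°F)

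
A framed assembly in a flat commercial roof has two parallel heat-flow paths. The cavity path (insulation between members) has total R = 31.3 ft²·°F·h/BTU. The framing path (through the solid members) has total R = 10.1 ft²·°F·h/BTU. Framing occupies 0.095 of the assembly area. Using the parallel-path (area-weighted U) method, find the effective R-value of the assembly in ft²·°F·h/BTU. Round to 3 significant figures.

U_eff = 0.905/31.3 + 0.095/10.1 = 0.02891 + 0.009406 = 0.03832
R_eff = 1/U_eff = 26.1 ft²·°F·h/BTU

26.1 ft²·°F·h/BTU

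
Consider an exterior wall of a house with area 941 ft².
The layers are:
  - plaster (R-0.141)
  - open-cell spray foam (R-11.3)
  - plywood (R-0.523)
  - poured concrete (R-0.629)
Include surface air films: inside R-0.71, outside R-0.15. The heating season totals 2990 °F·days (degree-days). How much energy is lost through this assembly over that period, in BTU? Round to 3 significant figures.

5020000 BTU

R_total = 0.71 + 0.141 + 11.3 + 0.523 + 0.629 + 0.15 = 13.45 ft²·°F·h/BTU
E = A × HDD × 24 / R = 941 × 2990 × 24 / 13.45 = 5019000 BTU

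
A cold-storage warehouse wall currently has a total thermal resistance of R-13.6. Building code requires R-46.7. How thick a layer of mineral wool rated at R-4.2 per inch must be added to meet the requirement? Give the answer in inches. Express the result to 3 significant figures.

ΔR = 46.7 − 13.6 = 33.1 ft²·°F·h/BTU
L = ΔR / (R/in) = 33.1/4.2 = 7.881 in

7.88 in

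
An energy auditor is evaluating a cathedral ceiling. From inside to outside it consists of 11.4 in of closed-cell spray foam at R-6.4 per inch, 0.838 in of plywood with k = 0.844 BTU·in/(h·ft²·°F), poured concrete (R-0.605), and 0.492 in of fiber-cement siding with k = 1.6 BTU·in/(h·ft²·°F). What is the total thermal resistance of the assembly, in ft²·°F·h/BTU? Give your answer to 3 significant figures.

11.4 × 6.4 = 72.96
0.838/0.844 = 0.9929
0.492/1.6 = 0.3075
R_total = 72.96 + 0.9929 + 0.605 + 0.3075 = 74.87 ft²·°F·h/BTU

74.9 ft²·°F·h/BTU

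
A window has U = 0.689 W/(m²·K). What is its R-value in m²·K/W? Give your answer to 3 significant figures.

R = 1/U = 1/0.689 = 1.451

1.45 m²·K/W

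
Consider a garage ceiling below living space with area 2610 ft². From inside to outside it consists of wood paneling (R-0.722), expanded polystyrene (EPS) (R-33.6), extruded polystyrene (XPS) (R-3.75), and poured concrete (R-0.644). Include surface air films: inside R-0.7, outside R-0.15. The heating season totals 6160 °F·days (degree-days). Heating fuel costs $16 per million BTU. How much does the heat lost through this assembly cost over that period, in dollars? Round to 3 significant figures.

156 dollars

R_total = 0.7 + 0.722 + 33.6 + 3.75 + 0.644 + 0.15 = 39.57 ft²·°F·h/BTU
E = A × HDD × 24 / R = 2610 × 6160 × 24 / 39.57 = 9752000 BTU
Cost = 9752000/10⁶ × 16 = $156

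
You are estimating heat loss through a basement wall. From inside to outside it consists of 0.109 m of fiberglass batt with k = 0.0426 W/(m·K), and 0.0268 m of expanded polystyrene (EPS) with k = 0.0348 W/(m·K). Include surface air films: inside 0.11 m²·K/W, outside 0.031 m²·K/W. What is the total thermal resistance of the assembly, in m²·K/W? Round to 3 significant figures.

3.47 m²·K/W

0.109/0.0426 = 2.559
0.0268/0.0348 = 0.7701
R_total = 0.11 + 2.559 + 0.7701 + 0.031 = 3.47 m²·K/W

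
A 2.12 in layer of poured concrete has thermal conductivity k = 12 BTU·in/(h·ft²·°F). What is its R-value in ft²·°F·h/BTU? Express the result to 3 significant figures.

R = L/k = 2.12/12 = 0.1767 ft²·°F·h/BTU

0.177 ft²·°F·h/BTU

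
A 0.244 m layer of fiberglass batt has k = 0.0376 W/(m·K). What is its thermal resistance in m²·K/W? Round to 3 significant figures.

R = L/k = 0.244/0.0376 = 6.489 m²·K/W

6.49 m²·K/W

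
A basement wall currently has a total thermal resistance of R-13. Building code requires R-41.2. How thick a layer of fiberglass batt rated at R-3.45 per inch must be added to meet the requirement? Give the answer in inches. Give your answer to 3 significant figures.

8.17 in

ΔR = 41.2 − 13 = 28.2 ft²·°F·h/BTU
L = ΔR / (R/in) = 28.2/3.45 = 8.174 in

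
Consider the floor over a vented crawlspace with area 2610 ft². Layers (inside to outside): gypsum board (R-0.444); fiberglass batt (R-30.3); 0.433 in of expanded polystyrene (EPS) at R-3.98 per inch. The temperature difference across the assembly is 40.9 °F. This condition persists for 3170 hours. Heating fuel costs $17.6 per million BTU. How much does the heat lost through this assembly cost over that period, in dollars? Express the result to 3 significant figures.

183 dollars

0.433 × 3.98 = 1.723
R_total = 0.444 + 30.3 + 1.723 = 32.47 ft²·°F·h/BTU
Q = 2610 × 40.9 / 32.47 = 3288 BTU/h
E = 3288 × 3170 = 10420000 BTU
Cost = 10420000/10⁶ × 17.6 = $183.4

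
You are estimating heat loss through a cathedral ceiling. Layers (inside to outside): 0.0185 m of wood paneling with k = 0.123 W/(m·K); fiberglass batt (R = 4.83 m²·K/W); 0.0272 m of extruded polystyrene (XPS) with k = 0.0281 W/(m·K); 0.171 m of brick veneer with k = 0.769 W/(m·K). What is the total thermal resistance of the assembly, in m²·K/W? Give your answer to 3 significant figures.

6.17 m²·K/W

0.0185/0.123 = 0.1504
0.0272/0.0281 = 0.968
0.171/0.769 = 0.2224
R_total = 0.1504 + 4.83 + 0.968 + 0.2224 = 6.171 m²·K/W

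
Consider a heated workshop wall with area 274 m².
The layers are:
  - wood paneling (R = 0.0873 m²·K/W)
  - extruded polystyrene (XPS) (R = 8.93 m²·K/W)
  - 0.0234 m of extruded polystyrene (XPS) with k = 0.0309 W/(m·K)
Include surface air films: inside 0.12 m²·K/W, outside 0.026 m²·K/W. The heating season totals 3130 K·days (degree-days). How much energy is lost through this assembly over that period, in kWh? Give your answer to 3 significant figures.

2070 kWh

0.0234/0.0309 = 0.7573
R_total = 0.12 + 0.0873 + 8.93 + 0.7573 + 0.026 = 9.921 m²·K/W
E = A × HDD × 24 / R / 1000 = 274 × 3130 × 24 / 9.921 / 1000 = 2075 kWh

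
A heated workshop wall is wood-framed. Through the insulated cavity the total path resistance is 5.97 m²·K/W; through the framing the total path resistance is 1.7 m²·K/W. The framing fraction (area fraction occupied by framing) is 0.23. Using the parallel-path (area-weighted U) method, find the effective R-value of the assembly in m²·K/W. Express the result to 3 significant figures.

3.78 m²·K/W

U_eff = 0.77/5.97 + 0.23/1.7 = 0.129 + 0.1353 = 0.2643
R_eff = 1/U_eff = 3.784 m²·K/W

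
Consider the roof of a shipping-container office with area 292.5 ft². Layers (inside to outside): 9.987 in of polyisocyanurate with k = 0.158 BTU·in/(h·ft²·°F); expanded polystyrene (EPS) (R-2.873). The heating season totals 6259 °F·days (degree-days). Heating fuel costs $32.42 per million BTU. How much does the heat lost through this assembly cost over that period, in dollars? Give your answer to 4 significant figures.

21.56 dollars

9.987/0.158 = 63.209
R_total = 63.209 + 2.873 = 66.082 ft²·°F·h/BTU
E = A × HDD × 24 / R = 292.5 × 6259 × 24 / 66.082 = 664910 BTU
Cost = 664910/10⁶ × 32.42 = $21.556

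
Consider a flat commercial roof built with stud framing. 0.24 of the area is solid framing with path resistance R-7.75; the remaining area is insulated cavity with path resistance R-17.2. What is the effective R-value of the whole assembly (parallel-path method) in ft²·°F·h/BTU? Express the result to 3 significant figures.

13.3 ft²·°F·h/BTU

U_eff = 0.76/17.2 + 0.24/7.75 = 0.04419 + 0.03097 = 0.07515
R_eff = 1/U_eff = 13.31 ft²·°F·h/BTU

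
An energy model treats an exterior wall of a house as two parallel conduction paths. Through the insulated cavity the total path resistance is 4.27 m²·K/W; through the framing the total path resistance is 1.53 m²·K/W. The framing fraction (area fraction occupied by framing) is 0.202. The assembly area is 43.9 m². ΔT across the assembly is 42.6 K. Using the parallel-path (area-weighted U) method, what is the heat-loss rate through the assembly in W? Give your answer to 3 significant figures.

596 W

U_eff = 0.798/4.27 + 0.202/1.53 = 0.1869 + 0.132 = 0.3189
R_eff = 1/U_eff = 3.136 m²·K/W
Q = 43.9 × 42.6 / 3.136 = 596.4 W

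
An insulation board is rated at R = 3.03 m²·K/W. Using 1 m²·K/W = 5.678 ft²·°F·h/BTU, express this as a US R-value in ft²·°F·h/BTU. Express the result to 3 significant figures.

R_US = 3.03 × 5.678 = 17.2

17.2 ft²·°F·h/BTU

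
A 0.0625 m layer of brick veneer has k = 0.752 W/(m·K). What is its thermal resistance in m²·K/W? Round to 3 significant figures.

0.0831 m²·K/W

R = L/k = 0.0625/0.752 = 0.08311 m²·K/W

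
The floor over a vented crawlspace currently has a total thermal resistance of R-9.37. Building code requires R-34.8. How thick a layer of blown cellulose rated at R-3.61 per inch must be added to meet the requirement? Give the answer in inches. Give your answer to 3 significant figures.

7.04 in

ΔR = 34.8 − 9.37 = 25.43 ft²·°F·h/BTU
L = ΔR / (R/in) = 25.43/3.61 = 7.044 in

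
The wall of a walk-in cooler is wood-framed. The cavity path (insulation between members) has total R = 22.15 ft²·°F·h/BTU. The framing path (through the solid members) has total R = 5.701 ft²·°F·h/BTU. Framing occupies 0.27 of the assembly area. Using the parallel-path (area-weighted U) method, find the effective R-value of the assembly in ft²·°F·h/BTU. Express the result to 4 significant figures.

U_eff = 0.73/22.15 + 0.27/5.701 = 0.032957 + 0.04736 = 0.080317
R_eff = 1/U_eff = 12.451 ft²·°F·h/BTU

12.45 ft²·°F·h/BTU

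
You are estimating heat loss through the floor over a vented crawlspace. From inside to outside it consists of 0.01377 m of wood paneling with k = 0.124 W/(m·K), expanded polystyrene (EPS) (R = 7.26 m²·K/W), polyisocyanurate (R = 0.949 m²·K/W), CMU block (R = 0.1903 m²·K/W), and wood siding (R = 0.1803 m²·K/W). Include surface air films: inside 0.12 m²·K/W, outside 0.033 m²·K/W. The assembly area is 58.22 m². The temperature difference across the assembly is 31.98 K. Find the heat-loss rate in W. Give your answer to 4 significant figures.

0.01377/0.124 = 0.11105
R_total = 0.12 + 0.11105 + 7.26 + 0.949 + 0.1903 + 0.1803 + 0.033 = 8.8436 m²·K/W
Q = A·ΔT/R = 58.22 × 31.98 / 8.8436 = 210.53 W

210.5 W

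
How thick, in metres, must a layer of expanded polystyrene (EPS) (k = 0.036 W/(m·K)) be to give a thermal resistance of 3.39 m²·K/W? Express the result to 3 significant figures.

L = R·k = 3.39 × 0.036 = 0.122 m

0.122 m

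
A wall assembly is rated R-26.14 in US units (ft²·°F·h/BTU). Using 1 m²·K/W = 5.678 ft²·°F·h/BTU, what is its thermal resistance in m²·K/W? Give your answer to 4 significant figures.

4.604 m²·K/W

R_SI = 26.14/5.678 = 4.6037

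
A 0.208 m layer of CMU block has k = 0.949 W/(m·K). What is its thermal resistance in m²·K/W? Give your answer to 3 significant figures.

R = L/k = 0.208/0.949 = 0.2192 m²·K/W

0.219 m²·K/W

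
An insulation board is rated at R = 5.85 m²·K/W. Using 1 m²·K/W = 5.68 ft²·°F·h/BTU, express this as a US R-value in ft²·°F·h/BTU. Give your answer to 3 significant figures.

33.2 ft²·°F·h/BTU

R_US = 5.85 × 5.68 = 33.23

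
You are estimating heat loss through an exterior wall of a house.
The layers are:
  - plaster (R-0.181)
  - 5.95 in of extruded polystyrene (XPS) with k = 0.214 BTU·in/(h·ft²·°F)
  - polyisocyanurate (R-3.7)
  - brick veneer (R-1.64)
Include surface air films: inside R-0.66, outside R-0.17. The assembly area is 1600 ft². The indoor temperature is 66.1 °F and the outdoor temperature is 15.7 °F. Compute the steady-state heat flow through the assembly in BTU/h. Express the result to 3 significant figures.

5.95/0.214 = 27.8
R_total = 0.66 + 0.181 + 27.8 + 3.7 + 1.64 + 0.17 = 34.15 ft²·°F·h/BTU
Q = A·ΔT/R = 1600 × (66.1 − 15.7) / 34.15 = 2361 BTU/h

2360 BTU/h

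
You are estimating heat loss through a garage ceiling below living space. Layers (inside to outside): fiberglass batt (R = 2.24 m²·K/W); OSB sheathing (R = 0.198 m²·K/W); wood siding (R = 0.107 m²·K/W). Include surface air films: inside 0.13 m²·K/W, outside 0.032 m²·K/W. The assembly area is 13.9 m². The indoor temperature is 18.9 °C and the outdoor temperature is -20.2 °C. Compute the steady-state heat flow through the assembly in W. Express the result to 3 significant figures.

R_total = 0.13 + 2.24 + 0.198 + 0.107 + 0.032 = 2.707 m²·K/W
Q = A·ΔT/R = 13.9 × (18.9 − (-20.2)) / 2.707 = 200.8 W

201 W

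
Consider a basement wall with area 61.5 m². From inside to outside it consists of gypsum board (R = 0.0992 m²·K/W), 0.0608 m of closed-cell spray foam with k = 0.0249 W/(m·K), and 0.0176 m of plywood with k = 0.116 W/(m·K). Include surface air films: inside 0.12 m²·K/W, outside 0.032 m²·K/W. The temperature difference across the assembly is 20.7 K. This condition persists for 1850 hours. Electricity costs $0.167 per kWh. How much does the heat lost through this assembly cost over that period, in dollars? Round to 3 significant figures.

0.0608/0.0249 = 2.442
0.0176/0.116 = 0.1517
R_total = 0.12 + 0.0992 + 2.442 + 0.1517 + 0.032 = 2.845 m²·K/W
Q = 61.5 × 20.7 / 2.845 = 447.5 W
E = 447.5 W × 1850 h / 1000 = 827.9 kWh
Cost = 827.9 × 0.167 = $138.3

138 dollars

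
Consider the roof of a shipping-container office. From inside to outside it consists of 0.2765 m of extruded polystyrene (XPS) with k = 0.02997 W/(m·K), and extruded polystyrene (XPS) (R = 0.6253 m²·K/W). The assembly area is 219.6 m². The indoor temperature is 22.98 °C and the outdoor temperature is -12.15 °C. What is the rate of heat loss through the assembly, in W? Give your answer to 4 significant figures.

0.2765/0.02997 = 9.2259
R_total = 9.2259 + 0.6253 = 9.8512 m²·K/W
Q = A·ΔT/R = 219.6 × (22.98 − (-12.15)) / 9.8512 = 783.11 W

783.1 W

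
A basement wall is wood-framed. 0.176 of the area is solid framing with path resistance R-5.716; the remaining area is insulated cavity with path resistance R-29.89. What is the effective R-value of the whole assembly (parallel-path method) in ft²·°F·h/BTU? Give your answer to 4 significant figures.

17.14 ft²·°F·h/BTU

U_eff = 0.824/29.89 + 0.176/5.716 = 0.027568 + 0.030791 = 0.058359
R_eff = 1/U_eff = 17.135 ft²·°F·h/BTU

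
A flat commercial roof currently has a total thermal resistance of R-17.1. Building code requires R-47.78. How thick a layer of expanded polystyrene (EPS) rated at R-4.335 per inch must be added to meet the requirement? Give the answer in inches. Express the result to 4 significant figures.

ΔR = 47.78 − 17.1 = 30.68 ft²·°F·h/BTU
L = ΔR / (R/in) = 30.68/4.335 = 7.0773 in

7.077 in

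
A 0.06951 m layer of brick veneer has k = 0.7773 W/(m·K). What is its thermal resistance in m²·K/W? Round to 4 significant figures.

0.08942 m²·K/W

R = L/k = 0.06951/0.7773 = 0.089425 m²·K/W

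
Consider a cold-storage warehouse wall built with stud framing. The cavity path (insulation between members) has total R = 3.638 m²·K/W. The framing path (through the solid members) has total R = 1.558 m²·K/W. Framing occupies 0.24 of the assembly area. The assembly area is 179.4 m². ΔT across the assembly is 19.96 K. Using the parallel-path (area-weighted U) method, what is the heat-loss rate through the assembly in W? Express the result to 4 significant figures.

1300 W

U_eff = 0.76/3.638 + 0.24/1.558 = 0.20891 + 0.15404 = 0.36295
R_eff = 1/U_eff = 2.7552 m²·K/W
Q = 179.4 × 19.96 / 2.7552 = 1299.7 W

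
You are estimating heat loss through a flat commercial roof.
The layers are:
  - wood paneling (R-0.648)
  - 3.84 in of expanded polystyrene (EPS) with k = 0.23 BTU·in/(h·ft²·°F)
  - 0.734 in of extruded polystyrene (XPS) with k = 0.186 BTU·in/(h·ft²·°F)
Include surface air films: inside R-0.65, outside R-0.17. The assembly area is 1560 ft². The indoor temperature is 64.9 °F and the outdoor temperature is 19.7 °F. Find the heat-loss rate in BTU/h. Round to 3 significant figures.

3.84/0.23 = 16.7
0.734/0.186 = 3.946
R_total = 0.65 + 0.648 + 16.7 + 3.946 + 0.17 = 22.11 ft²·°F·h/BTU
Q = A·ΔT/R = 1560 × (64.9 − 19.7) / 22.11 = 3189 BTU/h

3190 BTU/h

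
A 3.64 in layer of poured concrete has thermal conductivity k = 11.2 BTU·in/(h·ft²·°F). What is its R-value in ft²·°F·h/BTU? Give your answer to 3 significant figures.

R = L/k = 3.64/11.2 = 0.325 ft²·°F·h/BTU

0.325 ft²·°F·h/BTU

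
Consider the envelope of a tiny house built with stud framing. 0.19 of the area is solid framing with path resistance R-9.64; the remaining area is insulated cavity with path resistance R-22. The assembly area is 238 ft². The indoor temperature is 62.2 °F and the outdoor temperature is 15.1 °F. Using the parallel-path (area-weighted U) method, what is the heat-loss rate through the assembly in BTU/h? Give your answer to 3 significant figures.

U_eff = 0.81/22 + 0.19/9.64 = 0.03682 + 0.01971 = 0.05653
R_eff = 1/U_eff = 17.69 ft²·°F·h/BTU
Q = 238 × (62.2 − 15.1) / 17.69 = 633.7 BTU/h

634 BTU/h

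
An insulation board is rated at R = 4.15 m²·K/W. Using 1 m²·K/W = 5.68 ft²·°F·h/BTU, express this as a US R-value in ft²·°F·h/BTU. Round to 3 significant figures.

R_US = 4.15 × 5.68 = 23.57

23.6 ft²·°F·h/BTU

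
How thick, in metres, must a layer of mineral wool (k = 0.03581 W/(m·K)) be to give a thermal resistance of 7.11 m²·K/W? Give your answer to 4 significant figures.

L = R·k = 7.11 × 0.03581 = 0.25461 m

0.2546 m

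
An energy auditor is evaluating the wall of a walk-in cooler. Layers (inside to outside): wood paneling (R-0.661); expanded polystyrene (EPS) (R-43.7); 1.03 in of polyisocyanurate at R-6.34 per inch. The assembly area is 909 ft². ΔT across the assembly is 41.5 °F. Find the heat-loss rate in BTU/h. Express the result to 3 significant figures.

741 BTU/h

1.03 × 6.34 = 6.53
R_total = 0.661 + 43.7 + 6.53 = 50.89 ft²·°F·h/BTU
Q = A·ΔT/R = 909 × 41.5 / 50.89 = 741.3 BTU/h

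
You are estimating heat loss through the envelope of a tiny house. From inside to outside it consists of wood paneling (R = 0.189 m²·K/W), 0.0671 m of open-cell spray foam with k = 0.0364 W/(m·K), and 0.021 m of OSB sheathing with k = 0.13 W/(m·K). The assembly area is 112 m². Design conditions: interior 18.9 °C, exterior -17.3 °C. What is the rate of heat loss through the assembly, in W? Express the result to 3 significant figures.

1850 W

0.0671/0.0364 = 1.843
0.021/0.13 = 0.1615
R_total = 0.189 + 1.843 + 0.1615 = 2.194 m²·K/W
Q = A·ΔT/R = 112 × (18.9 − (-17.3)) / 2.194 = 1848 W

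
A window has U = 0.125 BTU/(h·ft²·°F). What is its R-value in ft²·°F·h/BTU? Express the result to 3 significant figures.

8.00 ft²·°F·h/BTU

R = 1/U = 1/0.125 = 8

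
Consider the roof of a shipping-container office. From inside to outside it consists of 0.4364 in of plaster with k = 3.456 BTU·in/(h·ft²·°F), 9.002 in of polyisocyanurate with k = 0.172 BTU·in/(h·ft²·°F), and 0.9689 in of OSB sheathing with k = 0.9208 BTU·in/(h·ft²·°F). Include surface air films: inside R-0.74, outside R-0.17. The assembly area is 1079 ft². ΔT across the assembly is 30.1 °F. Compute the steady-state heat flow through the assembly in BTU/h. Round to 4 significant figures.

596.7 BTU/h

0.4364/3.456 = 0.12627
9.002/0.172 = 52.337
0.9689/0.9208 = 1.0522
R_total = 0.74 + 0.12627 + 52.337 + 1.0522 + 0.17 = 54.426 ft²·°F·h/BTU
Q = A·ΔT/R = 1079 × 30.1 / 54.426 = 596.74 BTU/h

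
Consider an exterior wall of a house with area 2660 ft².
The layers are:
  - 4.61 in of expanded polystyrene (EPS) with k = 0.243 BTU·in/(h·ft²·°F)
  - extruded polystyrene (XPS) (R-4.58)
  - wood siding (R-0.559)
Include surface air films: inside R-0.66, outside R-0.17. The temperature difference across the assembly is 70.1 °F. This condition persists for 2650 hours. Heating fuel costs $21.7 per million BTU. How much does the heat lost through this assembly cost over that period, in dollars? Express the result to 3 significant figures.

430 dollars

4.61/0.243 = 18.97
R_total = 0.66 + 18.97 + 4.58 + 0.559 + 0.17 = 24.94 ft²·°F·h/BTU
Q = 2660 × 70.1 / 24.94 = 7477 BTU/h
E = 7477 × 2650 = 19810000 BTU
Cost = 19810000/10⁶ × 21.7 = $429.9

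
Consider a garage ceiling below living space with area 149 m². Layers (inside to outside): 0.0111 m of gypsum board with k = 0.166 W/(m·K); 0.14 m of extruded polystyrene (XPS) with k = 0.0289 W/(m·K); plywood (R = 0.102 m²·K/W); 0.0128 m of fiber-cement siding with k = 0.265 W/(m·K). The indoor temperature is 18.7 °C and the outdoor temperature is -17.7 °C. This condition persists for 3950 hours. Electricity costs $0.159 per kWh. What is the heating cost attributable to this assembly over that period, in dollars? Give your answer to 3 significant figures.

0.0111/0.166 = 0.06687
0.14/0.0289 = 4.844
0.0128/0.265 = 0.0483
R_total = 0.06687 + 4.844 + 0.102 + 0.0483 = 5.061 m²·K/W
Q = 149 × (18.7 − (-17.7)) / 5.061 = 1072 W
E = 1072 W × 3950 h / 1000 = 4233 kWh
Cost = 4233 × 0.159 = $673

673 dollars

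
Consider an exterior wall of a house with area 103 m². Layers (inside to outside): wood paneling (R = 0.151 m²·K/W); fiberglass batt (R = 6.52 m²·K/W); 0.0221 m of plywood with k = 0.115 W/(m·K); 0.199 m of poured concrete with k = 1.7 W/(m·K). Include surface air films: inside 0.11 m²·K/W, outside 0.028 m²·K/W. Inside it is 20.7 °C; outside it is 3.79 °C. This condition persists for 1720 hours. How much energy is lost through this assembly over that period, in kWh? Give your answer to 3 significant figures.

0.0221/0.115 = 0.1922
0.199/1.7 = 0.1171
R_total = 0.11 + 0.151 + 6.52 + 0.1922 + 0.1171 + 0.028 = 7.118 m²·K/W
Q = 103 × (20.7 − 3.79) / 7.118 = 244.7 W
E = 244.7 W × 1720 h / 1000 = 420.9 kWh

421 kWh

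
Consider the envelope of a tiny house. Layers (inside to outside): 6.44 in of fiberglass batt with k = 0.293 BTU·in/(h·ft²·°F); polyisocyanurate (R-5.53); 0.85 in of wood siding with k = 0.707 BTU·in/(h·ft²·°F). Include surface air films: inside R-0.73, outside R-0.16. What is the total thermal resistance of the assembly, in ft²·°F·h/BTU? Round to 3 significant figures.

29.6 ft²·°F·h/BTU

6.44/0.293 = 21.98
0.85/0.707 = 1.202
R_total = 0.73 + 21.98 + 5.53 + 1.202 + 0.16 = 29.6 ft²·°F·h/BTU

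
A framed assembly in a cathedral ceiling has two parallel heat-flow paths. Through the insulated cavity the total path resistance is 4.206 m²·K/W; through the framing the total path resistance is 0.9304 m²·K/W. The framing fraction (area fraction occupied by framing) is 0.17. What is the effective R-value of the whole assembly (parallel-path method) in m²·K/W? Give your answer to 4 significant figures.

2.631 m²·K/W

U_eff = 0.83/4.206 + 0.17/0.9304 = 0.19734 + 0.18272 = 0.38005
R_eff = 1/U_eff = 2.6312 m²·K/W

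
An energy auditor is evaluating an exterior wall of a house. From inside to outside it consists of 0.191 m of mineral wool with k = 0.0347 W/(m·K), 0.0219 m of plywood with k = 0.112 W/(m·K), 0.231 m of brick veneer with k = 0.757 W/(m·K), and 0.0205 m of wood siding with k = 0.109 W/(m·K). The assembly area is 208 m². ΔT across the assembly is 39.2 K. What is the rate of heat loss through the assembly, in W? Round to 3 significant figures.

1320 W

0.191/0.0347 = 5.504
0.0219/0.112 = 0.1955
0.231/0.757 = 0.3052
0.0205/0.109 = 0.1881
R_total = 5.504 + 0.1955 + 0.3052 + 0.1881 = 6.193 m²·K/W
Q = A·ΔT/R = 208 × 39.2 / 6.193 = 1317 W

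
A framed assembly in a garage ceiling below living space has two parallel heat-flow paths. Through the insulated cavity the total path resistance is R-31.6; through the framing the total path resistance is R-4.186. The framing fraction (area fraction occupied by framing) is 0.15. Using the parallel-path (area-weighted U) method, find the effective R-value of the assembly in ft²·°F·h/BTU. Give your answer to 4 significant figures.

15.94 ft²·°F·h/BTU

U_eff = 0.85/31.6 + 0.15/4.186 = 0.026899 + 0.035834 = 0.062732
R_eff = 1/U_eff = 15.941 ft²·°F·h/BTU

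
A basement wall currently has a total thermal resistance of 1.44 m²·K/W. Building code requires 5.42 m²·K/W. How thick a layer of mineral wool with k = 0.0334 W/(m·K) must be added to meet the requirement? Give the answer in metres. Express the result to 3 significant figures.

0.133 m

ΔR = 5.42 − 1.44 = 3.98 m²·K/W
L = ΔR × k = 3.98 × 0.0334 = 0.1329 m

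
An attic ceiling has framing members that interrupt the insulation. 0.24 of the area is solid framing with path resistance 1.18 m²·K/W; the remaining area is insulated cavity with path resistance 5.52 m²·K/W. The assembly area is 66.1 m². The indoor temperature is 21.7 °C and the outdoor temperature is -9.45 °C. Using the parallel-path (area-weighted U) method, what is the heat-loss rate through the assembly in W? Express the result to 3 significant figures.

702 W

U_eff = 0.76/5.52 + 0.24/1.18 = 0.1377 + 0.2034 = 0.3411
R_eff = 1/U_eff = 2.932 m²·K/W
Q = 66.1 × (21.7 − (-9.45)) / 2.932 = 702.3 W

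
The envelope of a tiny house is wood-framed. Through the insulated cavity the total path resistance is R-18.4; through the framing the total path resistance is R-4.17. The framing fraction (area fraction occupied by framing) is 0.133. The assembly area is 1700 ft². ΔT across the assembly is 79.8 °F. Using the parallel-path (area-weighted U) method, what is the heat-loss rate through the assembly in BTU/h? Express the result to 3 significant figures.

10700 BTU/h

U_eff = 0.867/18.4 + 0.133/4.17 = 0.04712 + 0.03189 = 0.07901
R_eff = 1/U_eff = 12.66 ft²·°F·h/BTU
Q = 1700 × 79.8 / 12.66 = 10720 BTU/h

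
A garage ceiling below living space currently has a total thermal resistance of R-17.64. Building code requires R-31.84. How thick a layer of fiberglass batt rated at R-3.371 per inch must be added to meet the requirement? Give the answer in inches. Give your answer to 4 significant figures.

4.212 in

ΔR = 31.84 − 17.64 = 14.2 ft²·°F·h/BTU
L = ΔR / (R/in) = 14.2/3.371 = 4.2124 in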